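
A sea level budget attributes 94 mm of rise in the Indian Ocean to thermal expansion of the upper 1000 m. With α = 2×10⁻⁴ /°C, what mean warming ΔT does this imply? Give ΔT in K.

ΔT = Δh/(αH) = 0.094 / (2×10⁻⁴ × 1000) = 0.4700 K

about 0.470 K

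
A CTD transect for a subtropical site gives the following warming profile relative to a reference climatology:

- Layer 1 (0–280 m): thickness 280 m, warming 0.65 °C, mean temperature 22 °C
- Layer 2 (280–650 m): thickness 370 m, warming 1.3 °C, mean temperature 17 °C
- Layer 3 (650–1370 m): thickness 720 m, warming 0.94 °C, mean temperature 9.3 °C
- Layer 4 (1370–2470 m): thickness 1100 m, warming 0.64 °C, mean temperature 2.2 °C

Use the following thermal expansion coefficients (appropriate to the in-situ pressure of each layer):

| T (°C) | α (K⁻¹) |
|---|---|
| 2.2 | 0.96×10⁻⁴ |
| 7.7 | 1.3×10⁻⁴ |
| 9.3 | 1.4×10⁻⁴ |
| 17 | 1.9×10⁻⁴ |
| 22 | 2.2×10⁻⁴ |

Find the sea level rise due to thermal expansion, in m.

Layer 1 at 22 °C → α = 2.2×10⁻⁴ K⁻¹
Layer 2 at 17 °C → α = 1.9×10⁻⁴ K⁻¹
Layer 3 at 9.3 °C → α = 1.4×10⁻⁴ K⁻¹
Layer 4 at 2.2 °C → α = 0.96×10⁻⁴ K⁻¹
Layer 1: 280 × 2.2×10⁻⁴ × 0.65 = 0.04004 m
280–650 m: 1.9×10⁻⁴ × 370 × 1.3 = 0.09139 m
650–1370 m: 0.94 × 1.4×10⁻⁴ × 720 = 0.094752 m
1370–2470 m: 1100 × 0.64 × 0.96×10⁻⁴ = 0.067584 m
Δh = 0.04004 + 0.09139 + 0.094752 + 0.067584 = 0.293766 m ≈ 0.294 m

about 0.294 m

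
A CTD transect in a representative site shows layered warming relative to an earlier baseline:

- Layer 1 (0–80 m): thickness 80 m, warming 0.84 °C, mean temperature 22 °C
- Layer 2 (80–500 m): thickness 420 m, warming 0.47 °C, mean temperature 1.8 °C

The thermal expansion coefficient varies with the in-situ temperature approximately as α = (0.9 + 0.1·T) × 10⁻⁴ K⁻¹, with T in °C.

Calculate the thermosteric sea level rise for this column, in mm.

Δh = 42 mm

Layer 1: α = (0.9 + 0.1×22)×10⁻⁴ = 3.1×10⁻⁴ K⁻¹
Layer 2: α = (0.9 + 0.1×1.8)×10⁻⁴ = 1.08×10⁻⁴ K⁻¹
Layer 1: 3.1×10⁻⁴ × 80 × 0.84 = 0.020832 m
80–500 m: 0.47 × 1.08×10⁻⁴ × 420 = 0.0213192 m
Δh = 0.020832 + 0.0213192 = 0.0421512 m ≈ 42 mm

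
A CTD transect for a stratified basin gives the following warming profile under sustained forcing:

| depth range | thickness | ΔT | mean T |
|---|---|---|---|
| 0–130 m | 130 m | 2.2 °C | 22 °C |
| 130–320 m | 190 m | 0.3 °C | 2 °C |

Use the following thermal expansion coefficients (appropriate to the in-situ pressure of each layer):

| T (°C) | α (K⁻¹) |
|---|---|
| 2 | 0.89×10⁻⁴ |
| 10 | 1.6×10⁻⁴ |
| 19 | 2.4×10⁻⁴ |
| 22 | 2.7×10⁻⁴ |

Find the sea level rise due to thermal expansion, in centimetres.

8.2 cm

Layer 1 at 22 °C → α = 2.7×10⁻⁴ K⁻¹
Layer 2 at 2 °C → α = 0.89×10⁻⁴ K⁻¹
0–130 m: 130 × 2.7×10⁻⁴ × 2.2 = 0.07722 m
Layer 2: 0.3 × 0.89×10⁻⁴ × 190 = 0.005073 m
Δh = 0.07722 + 0.005073 = 0.082293 m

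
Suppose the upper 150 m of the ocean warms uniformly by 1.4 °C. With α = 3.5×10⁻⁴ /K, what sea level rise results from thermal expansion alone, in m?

Δh = αΔT·H = 3.5×10⁻⁴ × 1.4 × 150 = 0.07350 m

about 0.0735 m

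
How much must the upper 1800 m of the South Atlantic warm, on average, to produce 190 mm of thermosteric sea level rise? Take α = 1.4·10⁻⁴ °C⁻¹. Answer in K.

about 0.75 K

ΔT = Δh/(αH) = 0.19 / (1.4×10⁻⁴ × 1800) ≈ 0.7540 K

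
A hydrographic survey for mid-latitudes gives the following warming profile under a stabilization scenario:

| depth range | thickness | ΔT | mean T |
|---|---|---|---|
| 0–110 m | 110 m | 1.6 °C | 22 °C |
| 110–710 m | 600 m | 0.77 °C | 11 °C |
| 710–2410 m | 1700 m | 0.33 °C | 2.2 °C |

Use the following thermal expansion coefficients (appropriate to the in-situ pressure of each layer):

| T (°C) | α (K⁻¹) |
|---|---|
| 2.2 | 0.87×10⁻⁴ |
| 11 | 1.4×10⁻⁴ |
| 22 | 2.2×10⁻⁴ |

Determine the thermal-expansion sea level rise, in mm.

150 mm of thermosteric rise

Layer 1 at 22 °C → α = 2.2×10⁻⁴ K⁻¹
Layer 2 at 11 °C → α = 1.4×10⁻⁴ K⁻¹
Layer 3 at 2.2 °C → α = 0.87×10⁻⁴ K⁻¹
110 × 1.6 × 2.2×10⁻⁴ = 0.03872 m
110–710 m: 1.4×10⁻⁴ × 600 × 0.77 = 0.06468 m
710–2410 m: 0.87×10⁻⁴ × 1700 × 0.33 = 0.048807 m
Δh = 0.03872 + 0.06468 + 0.048807 = 0.152207 m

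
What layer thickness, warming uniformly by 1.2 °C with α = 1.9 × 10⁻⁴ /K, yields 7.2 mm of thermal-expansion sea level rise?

about 32 m

H = Δh/(αΔT) = 0.0072 / (1.9×10⁻⁴ × 1.2) ≈ 31.58 m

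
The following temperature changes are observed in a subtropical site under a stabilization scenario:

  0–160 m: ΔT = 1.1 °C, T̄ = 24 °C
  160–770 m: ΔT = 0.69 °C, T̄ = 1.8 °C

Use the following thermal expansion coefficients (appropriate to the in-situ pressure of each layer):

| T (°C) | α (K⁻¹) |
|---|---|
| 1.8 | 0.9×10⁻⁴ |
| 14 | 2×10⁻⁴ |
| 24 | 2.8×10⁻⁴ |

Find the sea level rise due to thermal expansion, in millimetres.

Layer 1 at 24 °C → α = 2.8×10⁻⁴ K⁻¹
Layer 2 at 1.8 °C → α = 0.9×10⁻⁴ K⁻¹
160 × 1.1 × 2.8×10⁻⁴ = 0.04928 m
Layer 2: 610 × 0.9×10⁻⁴ × 0.69 = 0.037881 m
Δh = 0.04928 + 0.037881 = 0.087161 m ≈ 87.2 mm

87.2 mm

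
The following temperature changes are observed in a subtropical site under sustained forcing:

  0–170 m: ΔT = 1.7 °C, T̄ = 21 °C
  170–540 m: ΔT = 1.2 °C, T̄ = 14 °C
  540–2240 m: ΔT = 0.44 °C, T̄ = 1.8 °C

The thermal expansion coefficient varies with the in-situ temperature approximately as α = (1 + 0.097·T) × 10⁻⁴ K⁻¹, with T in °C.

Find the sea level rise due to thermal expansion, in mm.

Layer 1: α = (1 + 0.097×21)×10⁻⁴ = 3.037×10⁻⁴ K⁻¹
Layer 2: α = (1 + 0.097×14)×10⁻⁴ = 2.358×10⁻⁴ K⁻¹
Layer 3: α = (1 + 0.097×1.8)×10⁻⁴ = 1.1746×10⁻⁴ K⁻¹
3.037×10⁻⁴ × 170 × 1.7 = 0.0877693 m
Layer 2: 370 × 1.2 × 2.358×10⁻⁴ = 0.1046952 m
0.44 × 1.1746×10⁻⁴ × 1700 = 0.08786008 m
Δh = 0.0877693 + 0.1046952 + 0.08786008 = 0.28032458 m

Δh = 280 mm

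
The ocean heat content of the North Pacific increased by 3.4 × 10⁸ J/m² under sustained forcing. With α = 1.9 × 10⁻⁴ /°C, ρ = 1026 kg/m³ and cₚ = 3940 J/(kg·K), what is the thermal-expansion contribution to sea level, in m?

Δh = αQ/(ρcₚ) = 1.9×10⁻⁴ × 3.4×10⁸ / (1026 × 3940) ≈ 0.01598 m

about 0.016 m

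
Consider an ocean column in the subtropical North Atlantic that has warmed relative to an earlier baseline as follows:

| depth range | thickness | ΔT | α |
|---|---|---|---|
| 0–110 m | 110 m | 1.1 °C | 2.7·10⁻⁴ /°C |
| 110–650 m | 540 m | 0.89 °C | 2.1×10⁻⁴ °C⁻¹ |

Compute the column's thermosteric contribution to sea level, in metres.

0–110 m: 2.7×10⁻⁴ × 1.1 × 110 = 0.03267 m
0.89 × 2.1×10⁻⁴ × 540 = 0.100926 m
Δh = 0.03267 + 0.100926 = 0.133596 m

Δh ≈ 0.13 m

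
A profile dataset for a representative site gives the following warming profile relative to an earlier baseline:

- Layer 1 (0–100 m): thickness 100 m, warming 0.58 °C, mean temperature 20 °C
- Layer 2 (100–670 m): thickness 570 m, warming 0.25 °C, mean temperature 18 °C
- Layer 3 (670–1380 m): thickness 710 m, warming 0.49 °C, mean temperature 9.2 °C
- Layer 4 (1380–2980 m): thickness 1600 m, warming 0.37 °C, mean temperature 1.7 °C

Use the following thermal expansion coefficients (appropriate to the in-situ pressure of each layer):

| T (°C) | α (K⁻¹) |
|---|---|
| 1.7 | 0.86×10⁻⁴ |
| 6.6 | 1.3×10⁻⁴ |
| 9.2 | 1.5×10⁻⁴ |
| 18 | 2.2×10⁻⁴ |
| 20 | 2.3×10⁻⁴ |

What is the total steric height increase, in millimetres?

Layer 1 at 20 °C → α = 2.3×10⁻⁴ K⁻¹
Layer 2 at 18 °C → α = 2.2×10⁻⁴ K⁻¹
Layer 3 at 9.2 °C → α = 1.5×10⁻⁴ K⁻¹
Layer 4 at 1.7 °C → α = 0.86×10⁻⁴ K⁻¹
0–100 m: 2.3×10⁻⁴ × 0.58 × 100 = 0.01334 m
100–670 m: 570 × 0.25 × 2.2×10⁻⁴ = 0.03135 m
710 × 1.5×10⁻⁴ × 0.49 = 0.052185 m
1380–2980 m: 1600 × 0.86×10⁻⁴ × 0.37 = 0.050912 m
Δh = 0.01334 + 0.03135 + 0.052185 + 0.050912 = 0.147787 m

148 mm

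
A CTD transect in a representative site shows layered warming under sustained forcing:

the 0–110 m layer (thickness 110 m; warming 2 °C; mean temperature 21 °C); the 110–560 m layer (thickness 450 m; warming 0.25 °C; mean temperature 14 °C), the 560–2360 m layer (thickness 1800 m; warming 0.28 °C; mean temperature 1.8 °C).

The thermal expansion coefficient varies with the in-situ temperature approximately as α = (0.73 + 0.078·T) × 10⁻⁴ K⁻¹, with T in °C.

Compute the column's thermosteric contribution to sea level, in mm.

116 mm

Layer 1: α = (0.73 + 0.078×21)×10⁻⁴ = 2.368×10⁻⁴ K⁻¹
Layer 2: α = (0.73 + 0.078×14)×10⁻⁴ = 1.822×10⁻⁴ K⁻¹
Layer 3: α = (0.73 + 0.078×1.8)×10⁻⁴ = 0.8704×10⁻⁴ K⁻¹
0–110 m: 110 × 2.368×10⁻⁴ × 2 = 0.052096 m
Layer 2: 1.822×10⁻⁴ × 0.25 × 450 = 0.0204975 m
Layer 3: 1800 × 0.8704×10⁻⁴ × 0.28 = 0.04386816 m
Δh = 0.052096 + 0.0204975 + 0.04386816 = 0.11646166 m ≈ 116 mm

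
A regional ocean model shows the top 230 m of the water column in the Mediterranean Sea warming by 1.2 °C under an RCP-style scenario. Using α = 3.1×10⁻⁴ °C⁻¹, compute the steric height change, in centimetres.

Δh = αΔT·H = 3.1×10⁻⁴ × 1.2 × 230 = 0.08556 m

8.56 cm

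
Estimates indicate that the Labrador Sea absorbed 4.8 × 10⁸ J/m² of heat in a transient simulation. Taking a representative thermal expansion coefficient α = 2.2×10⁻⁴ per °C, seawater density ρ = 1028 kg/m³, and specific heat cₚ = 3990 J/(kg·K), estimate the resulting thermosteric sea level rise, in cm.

2.57 cm

Δh = αQ/(ρcₚ) = 2.2×10⁻⁴ × 4.8×10⁸ / (1028 × 3990) ≈ 0.025745 m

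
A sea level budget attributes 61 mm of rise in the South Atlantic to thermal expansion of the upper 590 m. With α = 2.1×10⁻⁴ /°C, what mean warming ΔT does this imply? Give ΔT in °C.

about 0.492 °C

ΔT = Δh/(αH) = 0.061 / (2.1×10⁻⁴ × 590) ≈ 0.4923 °C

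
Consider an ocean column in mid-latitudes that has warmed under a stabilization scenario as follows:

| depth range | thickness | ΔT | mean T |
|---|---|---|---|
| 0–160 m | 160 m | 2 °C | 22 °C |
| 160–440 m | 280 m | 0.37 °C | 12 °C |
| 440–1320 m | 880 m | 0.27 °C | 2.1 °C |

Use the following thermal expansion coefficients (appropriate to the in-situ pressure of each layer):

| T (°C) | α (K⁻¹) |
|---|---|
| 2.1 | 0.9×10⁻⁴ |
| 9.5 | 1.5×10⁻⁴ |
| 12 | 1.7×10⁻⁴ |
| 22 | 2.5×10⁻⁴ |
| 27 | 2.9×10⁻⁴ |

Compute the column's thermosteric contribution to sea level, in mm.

120 mm of thermosteric rise

Layer 1 at 22 °C → α = 2.5×10⁻⁴ K⁻¹
Layer 2 at 12 °C → α = 1.7×10⁻⁴ K⁻¹
Layer 3 at 2.1 °C → α = 0.9×10⁻⁴ K⁻¹
0–160 m: 2 × 160 × 2.5×10⁻⁴ = 0.08000 m
160–440 m: 0.37 × 1.7×10⁻⁴ × 280 = 0.017612 m
0.27 × 0.9×10⁻⁴ × 880 = 0.021384 m
Δh = 0.08000 + 0.017612 + 0.021384 = 0.118996 m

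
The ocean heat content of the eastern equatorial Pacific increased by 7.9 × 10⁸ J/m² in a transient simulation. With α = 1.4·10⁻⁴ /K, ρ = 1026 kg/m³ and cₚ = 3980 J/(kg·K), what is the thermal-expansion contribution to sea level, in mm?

about 27.1 mm

Δh = αQ/(ρcₚ) = 1.4×10⁻⁴ × 7.9×10⁸ / (1026 × 3980) ≈ 0.027085 m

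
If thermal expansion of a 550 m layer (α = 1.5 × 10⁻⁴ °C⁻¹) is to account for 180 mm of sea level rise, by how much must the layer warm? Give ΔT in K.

about 2.2 K

ΔT = Δh/(αH) = 0.18 / (1.5×10⁻⁴ × 550) ≈ 2.182 K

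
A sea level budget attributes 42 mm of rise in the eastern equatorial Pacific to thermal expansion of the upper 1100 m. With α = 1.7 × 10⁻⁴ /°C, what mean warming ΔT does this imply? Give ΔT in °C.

ΔT = Δh/(αH) = 0.042 / (1.7×10⁻⁴ × 1100) ≈ 0.2246 °C

ΔT ≈ 0.22 °C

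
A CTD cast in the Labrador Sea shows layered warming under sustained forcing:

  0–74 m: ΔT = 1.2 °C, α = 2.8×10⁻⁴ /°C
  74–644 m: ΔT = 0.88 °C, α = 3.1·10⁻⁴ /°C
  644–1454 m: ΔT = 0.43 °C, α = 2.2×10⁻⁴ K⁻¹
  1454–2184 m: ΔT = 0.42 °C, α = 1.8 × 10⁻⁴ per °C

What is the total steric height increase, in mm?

Δh ≈ 312 mm

0–74 m: 1.2 × 2.8×10⁻⁴ × 74 = 0.024864 m
3.1×10⁻⁴ × 570 × 0.88 = 0.155496 m
644–1454 m: 810 × 0.43 × 2.2×10⁻⁴ = 0.076626 m
1454–2184 m: 730 × 0.42 × 1.8×10⁻⁴ = 0.055188 m
Δh = 0.024864 + 0.155496 + 0.076626 + 0.055188 = 0.312174 m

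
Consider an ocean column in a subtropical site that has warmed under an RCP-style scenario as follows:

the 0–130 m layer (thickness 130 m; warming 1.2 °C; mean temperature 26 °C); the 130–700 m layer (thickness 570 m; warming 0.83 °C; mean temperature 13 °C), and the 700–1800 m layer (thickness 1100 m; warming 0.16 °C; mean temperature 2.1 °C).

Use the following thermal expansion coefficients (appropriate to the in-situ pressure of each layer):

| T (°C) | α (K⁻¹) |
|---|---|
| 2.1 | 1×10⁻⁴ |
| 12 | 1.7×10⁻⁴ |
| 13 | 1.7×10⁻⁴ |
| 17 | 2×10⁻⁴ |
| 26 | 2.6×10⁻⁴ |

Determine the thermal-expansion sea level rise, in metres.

Layer 1 at 26 °C → α = 2.6×10⁻⁴ K⁻¹
Layer 2 at 13 °C → α = 1.7×10⁻⁴ K⁻¹
Layer 3 at 2.1 °C → α = 1×10⁻⁴ K⁻¹
0–130 m: 2.6×10⁻⁴ × 1.2 × 130 = 0.04056 m
130–700 m: 1.7×10⁻⁴ × 570 × 0.83 = 0.080427 m
700–1800 m: 1×10⁻⁴ × 1100 × 0.16 = 0.01760 m
Δh = 0.04056 + 0.080427 + 0.01760 = 0.138587 m

Δh = 0.139 m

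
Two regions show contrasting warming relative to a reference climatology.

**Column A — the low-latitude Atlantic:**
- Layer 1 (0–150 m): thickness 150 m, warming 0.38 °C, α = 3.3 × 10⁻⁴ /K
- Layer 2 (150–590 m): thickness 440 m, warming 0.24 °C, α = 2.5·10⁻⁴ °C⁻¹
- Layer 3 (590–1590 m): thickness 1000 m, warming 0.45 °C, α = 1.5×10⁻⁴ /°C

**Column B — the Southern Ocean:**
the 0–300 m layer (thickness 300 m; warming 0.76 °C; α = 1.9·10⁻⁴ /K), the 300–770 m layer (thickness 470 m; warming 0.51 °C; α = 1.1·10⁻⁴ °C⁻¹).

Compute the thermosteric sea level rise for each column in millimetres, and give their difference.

A 0–150 m: 150 × 3.3×10⁻⁴ × 0.38 = 0.01881 m
A 2.5×10⁻⁴ × 440 × 0.24 = 0.02640 m
A 590–1590 m: 1000 × 1.5×10⁻⁴ × 0.45 = 0.06750 m
A total: 0.11271 m
B Layer 1: 300 × 0.76 × 1.9×10⁻⁴ = 0.04332 m
B 470 × 0.51 × 1.1×10⁻⁴ = 0.026367 m
B total: 0.069687 m
Difference: 0.11271 − 0.069687 = 0.043023 m

Δh_A ≈ 113 mm, Δh_B ≈ 69.7 mm; difference ≈ 43.0 mm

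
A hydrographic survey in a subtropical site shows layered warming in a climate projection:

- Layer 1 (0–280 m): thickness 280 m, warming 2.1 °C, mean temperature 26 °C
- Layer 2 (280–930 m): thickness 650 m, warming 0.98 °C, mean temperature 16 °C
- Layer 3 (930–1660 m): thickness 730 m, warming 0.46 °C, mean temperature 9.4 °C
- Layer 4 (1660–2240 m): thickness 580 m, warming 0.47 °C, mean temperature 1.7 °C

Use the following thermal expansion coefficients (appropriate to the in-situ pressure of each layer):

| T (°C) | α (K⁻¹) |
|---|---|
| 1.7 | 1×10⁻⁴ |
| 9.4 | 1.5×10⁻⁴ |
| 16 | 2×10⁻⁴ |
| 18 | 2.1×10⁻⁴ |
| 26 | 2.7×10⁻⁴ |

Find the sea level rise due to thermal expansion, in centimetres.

Layer 1 at 26 °C → α = 2.7×10⁻⁴ K⁻¹
Layer 2 at 16 °C → α = 2×10⁻⁴ K⁻¹
Layer 3 at 9.4 °C → α = 1.5×10⁻⁴ K⁻¹
Layer 4 at 1.7 °C → α = 1×10⁻⁴ K⁻¹
2.7×10⁻⁴ × 2.1 × 280 = 0.15876 m
Layer 2: 2×10⁻⁴ × 0.98 × 650 = 0.12740 m
930–1660 m: 730 × 1.5×10⁻⁴ × 0.46 = 0.05037 m
Layer 4: 0.47 × 580 × 1×10⁻⁴ = 0.02726 m
Δh = 0.15876 + 0.12740 + 0.05037 + 0.02726 = 0.36379 m ≈ 36.4 cm

36.4 cm of thermosteric rise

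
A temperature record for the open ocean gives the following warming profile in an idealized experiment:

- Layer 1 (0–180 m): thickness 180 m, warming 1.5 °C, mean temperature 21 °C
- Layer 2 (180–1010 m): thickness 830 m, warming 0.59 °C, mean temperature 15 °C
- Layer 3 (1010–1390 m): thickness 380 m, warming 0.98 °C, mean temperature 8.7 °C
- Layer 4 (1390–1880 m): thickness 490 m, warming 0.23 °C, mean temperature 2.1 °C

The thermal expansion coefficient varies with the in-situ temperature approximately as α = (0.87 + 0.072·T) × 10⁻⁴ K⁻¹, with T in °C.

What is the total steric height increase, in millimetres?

Layer 1: α = (0.87 + 0.072×21)×10⁻⁴ = 2.382×10⁻⁴ K⁻¹
Layer 2: α = (0.87 + 0.072×15)×10⁻⁴ = 1.95×10⁻⁴ K⁻¹
Layer 3: α = (0.87 + 0.072×8.7)×10⁻⁴ = 1.4964×10⁻⁴ K⁻¹
Layer 4: α = (0.87 + 0.072×2.1)×10⁻⁴ = 1.0212×10⁻⁴ K⁻¹
0–180 m: 2.382×10⁻⁴ × 1.5 × 180 = 0.064314 m
1.95×10⁻⁴ × 830 × 0.59 = 0.0954915 m
380 × 0.98 × 1.4964×10⁻⁴ = 0.055725936 m
1390–1880 m: 0.23 × 490 × 1.0212×10⁻⁴ = 0.011508924 m
Δh = 0.064314 + 0.0954915 + 0.055725936 + 0.011508924 = 0.22704036 m ≈ 230 mm

Δh ≈ 230 mm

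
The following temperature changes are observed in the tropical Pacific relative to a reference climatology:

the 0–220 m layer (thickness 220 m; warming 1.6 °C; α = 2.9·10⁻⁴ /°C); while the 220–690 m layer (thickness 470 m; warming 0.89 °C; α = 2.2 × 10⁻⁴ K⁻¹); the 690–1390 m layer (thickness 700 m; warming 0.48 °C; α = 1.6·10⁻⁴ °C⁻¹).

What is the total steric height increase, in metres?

Δh = 0.248 m

0–220 m: 1.6 × 2.9×10⁻⁴ × 220 = 0.10208 m
220–690 m: 2.2×10⁻⁴ × 0.89 × 470 = 0.092026 m
690–1390 m: 0.48 × 700 × 1.6×10⁻⁴ = 0.05376 m
Δh = 0.10208 + 0.092026 + 0.05376 = 0.247866 m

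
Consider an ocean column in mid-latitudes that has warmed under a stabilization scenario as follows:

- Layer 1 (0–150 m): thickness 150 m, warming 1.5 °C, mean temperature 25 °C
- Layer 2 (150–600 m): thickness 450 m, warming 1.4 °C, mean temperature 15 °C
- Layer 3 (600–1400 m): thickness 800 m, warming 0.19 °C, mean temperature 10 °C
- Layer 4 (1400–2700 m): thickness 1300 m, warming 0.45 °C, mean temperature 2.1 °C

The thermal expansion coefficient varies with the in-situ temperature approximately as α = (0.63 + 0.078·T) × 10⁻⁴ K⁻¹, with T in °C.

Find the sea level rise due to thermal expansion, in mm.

about 239 mm

Layer 1: α = (0.63 + 0.078×25)×10⁻⁴ = 2.58×10⁻⁴ K⁻¹
Layer 2: α = (0.63 + 0.078×15)×10⁻⁴ = 1.8×10⁻⁴ K⁻¹
Layer 3: α = (0.63 + 0.078×10)×10⁻⁴ = 1.41×10⁻⁴ K⁻¹
Layer 4: α = (0.63 + 0.078×2.1)×10⁻⁴ = 0.7938×10⁻⁴ K⁻¹
150 × 1.5 × 2.58×10⁻⁴ = 0.05805 m
150–600 m: 450 × 1.4 × 1.8×10⁻⁴ = 0.11340 m
0.19 × 800 × 1.41×10⁻⁴ = 0.021432 m
1400–2700 m: 0.45 × 1300 × 0.7938×10⁻⁴ = 0.0464373 m
Δh = 0.05805 + 0.11340 + 0.021432 + 0.0464373 = 0.2393193 m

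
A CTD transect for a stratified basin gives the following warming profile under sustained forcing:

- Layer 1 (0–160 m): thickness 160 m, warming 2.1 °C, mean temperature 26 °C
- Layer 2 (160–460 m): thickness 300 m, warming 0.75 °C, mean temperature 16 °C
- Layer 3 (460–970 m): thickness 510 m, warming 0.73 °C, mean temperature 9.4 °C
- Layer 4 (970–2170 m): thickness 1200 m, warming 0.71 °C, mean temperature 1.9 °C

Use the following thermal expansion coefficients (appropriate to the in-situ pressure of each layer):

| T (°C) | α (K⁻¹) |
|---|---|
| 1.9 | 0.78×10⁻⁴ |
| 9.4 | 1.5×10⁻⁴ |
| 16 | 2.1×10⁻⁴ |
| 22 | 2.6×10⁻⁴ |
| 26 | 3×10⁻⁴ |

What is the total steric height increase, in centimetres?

Δh = 27.0 cm

Layer 1 at 26 °C → α = 3×10⁻⁴ K⁻¹
Layer 2 at 16 °C → α = 2.1×10⁻⁴ K⁻¹
Layer 3 at 9.4 °C → α = 1.5×10⁻⁴ K⁻¹
Layer 4 at 1.9 °C → α = 0.78×10⁻⁴ K⁻¹
Layer 1: 160 × 3×10⁻⁴ × 2.1 = 0.10080 m
300 × 0.75 × 2.1×10⁻⁴ = 0.04725 m
1.5×10⁻⁴ × 510 × 0.73 = 0.055845 m
970–2170 m: 1200 × 0.78×10⁻⁴ × 0.71 = 0.066456 m
Δh = 0.10080 + 0.04725 + 0.055845 + 0.066456 = 0.270351 m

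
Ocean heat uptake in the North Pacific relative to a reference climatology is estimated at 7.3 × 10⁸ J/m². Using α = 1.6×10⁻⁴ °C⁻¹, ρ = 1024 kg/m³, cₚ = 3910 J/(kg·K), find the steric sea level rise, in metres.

Δh = 0.029 m

Δh = αQ/(ρcₚ) = 1.6×10⁻⁴ × 7.3×10⁸ / (1024 × 3910) ≈ 0.029172 m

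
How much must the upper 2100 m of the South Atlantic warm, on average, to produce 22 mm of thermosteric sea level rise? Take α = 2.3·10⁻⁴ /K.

ΔT = Δh/(αH) = 0.022 / (2.3×10⁻⁴ × 2100) ≈ 0.04555 °C

about 0.046 °C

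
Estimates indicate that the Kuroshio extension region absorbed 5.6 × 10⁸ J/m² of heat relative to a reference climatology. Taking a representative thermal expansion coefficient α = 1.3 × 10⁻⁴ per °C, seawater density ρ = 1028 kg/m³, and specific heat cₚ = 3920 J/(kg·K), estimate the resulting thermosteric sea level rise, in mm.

Δh ≈ 18.1 mm

Δh = αQ/(ρcₚ) = 1.3×10⁻⁴ × 5.6×10⁸ / (1028 × 3920) ≈ 0.018066 m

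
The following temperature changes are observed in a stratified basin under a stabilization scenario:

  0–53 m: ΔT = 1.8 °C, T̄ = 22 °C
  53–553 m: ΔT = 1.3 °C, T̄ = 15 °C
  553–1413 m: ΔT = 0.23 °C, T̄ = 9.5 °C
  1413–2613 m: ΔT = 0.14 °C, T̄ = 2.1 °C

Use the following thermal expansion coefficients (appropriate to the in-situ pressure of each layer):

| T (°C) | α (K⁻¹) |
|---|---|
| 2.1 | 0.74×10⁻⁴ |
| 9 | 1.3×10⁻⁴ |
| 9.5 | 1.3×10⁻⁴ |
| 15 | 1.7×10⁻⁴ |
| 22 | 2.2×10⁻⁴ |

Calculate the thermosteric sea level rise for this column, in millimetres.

Layer 1 at 22 °C → α = 2.2×10⁻⁴ K⁻¹
Layer 2 at 15 °C → α = 1.7×10⁻⁴ K⁻¹
Layer 3 at 9.5 °C → α = 1.3×10⁻⁴ K⁻¹
Layer 4 at 2.1 °C → α = 0.74×10⁻⁴ K⁻¹
0–53 m: 1.8 × 2.2×10⁻⁴ × 53 = 0.020988 m
Layer 2: 1.3 × 1.7×10⁻⁴ × 500 = 0.11050 m
Layer 3: 1.3×10⁻⁴ × 860 × 0.23 = 0.025714 m
Layer 4: 0.74×10⁻⁴ × 1200 × 0.14 = 0.012432 m
Δh = 0.020988 + 0.11050 + 0.025714 + 0.012432 = 0.169634 m ≈ 170 mm

Δh ≈ 170 mm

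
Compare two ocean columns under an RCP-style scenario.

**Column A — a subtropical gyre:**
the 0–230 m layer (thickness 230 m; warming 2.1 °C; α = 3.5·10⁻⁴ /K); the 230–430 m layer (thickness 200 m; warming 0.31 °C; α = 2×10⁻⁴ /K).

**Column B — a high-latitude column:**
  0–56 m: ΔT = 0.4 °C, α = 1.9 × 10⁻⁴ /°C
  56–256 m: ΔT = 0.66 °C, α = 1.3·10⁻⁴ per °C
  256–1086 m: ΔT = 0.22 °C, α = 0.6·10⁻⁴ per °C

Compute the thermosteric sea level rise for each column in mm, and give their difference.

A 2.1 × 3.5×10⁻⁴ × 230 = 0.16905 m
A Layer 2: 2×10⁻⁴ × 200 × 0.31 = 0.01240 m
A total: 0.18145 m
B 56 × 1.9×10⁻⁴ × 0.4 = 0.004256 m
B 56–256 m: 200 × 1.3×10⁻⁴ × 0.66 = 0.01716 m
B 0.22 × 830 × 0.6×10⁻⁴ = 0.010956 m
B total: 0.032372 m
Difference: 0.18145 − 0.032372 = 0.149078 m

Δh_A ≈ 181 mm, Δh_B ≈ 32.4 mm; difference ≈ 149 mm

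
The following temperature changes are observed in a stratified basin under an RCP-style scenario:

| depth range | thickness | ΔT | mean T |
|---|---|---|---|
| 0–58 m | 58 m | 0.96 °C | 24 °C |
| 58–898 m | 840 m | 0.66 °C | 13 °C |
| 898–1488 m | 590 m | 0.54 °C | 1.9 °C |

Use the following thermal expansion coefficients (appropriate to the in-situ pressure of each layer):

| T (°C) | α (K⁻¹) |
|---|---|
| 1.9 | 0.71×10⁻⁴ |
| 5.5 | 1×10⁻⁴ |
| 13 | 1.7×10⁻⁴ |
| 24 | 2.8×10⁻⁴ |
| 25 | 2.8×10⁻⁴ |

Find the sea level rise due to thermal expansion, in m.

0.13 m of thermosteric rise

Layer 1 at 24 °C → α = 2.8×10⁻⁴ K⁻¹
Layer 2 at 13 °C → α = 1.7×10⁻⁴ K⁻¹
Layer 3 at 1.9 °C → α = 0.71×10⁻⁴ K⁻¹
0–58 m: 0.96 × 2.8×10⁻⁴ × 58 = 0.0155904 m
0.66 × 840 × 1.7×10⁻⁴ = 0.094248 m
0.54 × 0.71×10⁻⁴ × 590 = 0.0226206 m
Δh = 0.0155904 + 0.094248 + 0.0226206 = 0.132459 m ≈ 0.13 m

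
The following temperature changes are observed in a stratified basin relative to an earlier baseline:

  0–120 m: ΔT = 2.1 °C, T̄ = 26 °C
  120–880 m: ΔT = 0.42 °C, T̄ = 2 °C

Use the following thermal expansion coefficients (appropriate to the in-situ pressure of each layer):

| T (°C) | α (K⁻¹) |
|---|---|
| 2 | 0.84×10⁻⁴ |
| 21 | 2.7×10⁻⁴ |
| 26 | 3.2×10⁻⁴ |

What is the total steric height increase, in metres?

0.107 m of thermosteric rise

Layer 1 at 26 °C → α = 3.2×10⁻⁴ K⁻¹
Layer 2 at 2 °C → α = 0.84×10⁻⁴ K⁻¹
Layer 1: 120 × 2.1 × 3.2×10⁻⁴ = 0.08064 m
Layer 2: 0.84×10⁻⁴ × 760 × 0.42 = 0.0268128 m
Δh = 0.08064 + 0.0268128 = 0.1074528 m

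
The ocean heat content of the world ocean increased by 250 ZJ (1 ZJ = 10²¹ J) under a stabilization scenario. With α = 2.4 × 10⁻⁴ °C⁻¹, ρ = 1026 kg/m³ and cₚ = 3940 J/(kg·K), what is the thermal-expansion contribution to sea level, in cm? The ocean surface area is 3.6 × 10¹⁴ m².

Per unit area: Q = 250×10²¹ / (3.6×10¹⁴) ≈ 6.944×10⁸ J/m²
Δh = αQ/(ρcₚ) = 2.4×10⁻⁴ × 6.944×10⁸ / (1026 × 3940) ≈ 0.041227 m

Δh ≈ 4.12 cm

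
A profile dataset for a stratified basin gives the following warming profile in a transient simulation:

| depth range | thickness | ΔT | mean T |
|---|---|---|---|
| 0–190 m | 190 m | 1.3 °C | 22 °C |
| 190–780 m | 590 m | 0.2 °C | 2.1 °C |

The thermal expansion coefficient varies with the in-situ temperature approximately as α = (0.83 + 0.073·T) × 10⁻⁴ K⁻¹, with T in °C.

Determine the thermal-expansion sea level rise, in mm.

Layer 1: α = (0.83 + 0.073×22)×10⁻⁴ = 2.436×10⁻⁴ K⁻¹
Layer 2: α = (0.83 + 0.073×2.1)×10⁻⁴ = 0.9833×10⁻⁴ K⁻¹
0–190 m: 190 × 2.436×10⁻⁴ × 1.3 = 0.0601692 m
Layer 2: 0.2 × 0.9833×10⁻⁴ × 590 = 0.01160294 m
Δh = 0.0601692 + 0.01160294 = 0.07177214 m

72 mm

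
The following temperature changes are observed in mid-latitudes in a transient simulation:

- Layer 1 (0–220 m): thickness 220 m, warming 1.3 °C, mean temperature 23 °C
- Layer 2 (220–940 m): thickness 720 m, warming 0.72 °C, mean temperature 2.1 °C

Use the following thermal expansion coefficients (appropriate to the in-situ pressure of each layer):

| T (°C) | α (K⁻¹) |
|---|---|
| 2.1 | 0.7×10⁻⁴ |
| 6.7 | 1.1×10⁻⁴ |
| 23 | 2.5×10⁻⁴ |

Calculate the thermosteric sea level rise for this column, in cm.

Δh ≈ 10.8 cm

Layer 1 at 23 °C → α = 2.5×10⁻⁴ K⁻¹
Layer 2 at 2.1 °C → α = 0.7×10⁻⁴ K⁻¹
Layer 1: 2.5×10⁻⁴ × 1.3 × 220 = 0.07150 m
220–940 m: 0.7×10⁻⁴ × 720 × 0.72 = 0.036288 m
Δh = 0.07150 + 0.036288 = 0.107788 m ≈ 10.8 cm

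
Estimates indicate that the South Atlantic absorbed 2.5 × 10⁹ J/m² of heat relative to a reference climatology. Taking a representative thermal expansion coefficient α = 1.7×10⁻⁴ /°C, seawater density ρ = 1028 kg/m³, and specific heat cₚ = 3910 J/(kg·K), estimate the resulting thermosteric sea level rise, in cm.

Δh = αQ/(ρcₚ) = 1.7×10⁻⁴ × 2.5×10⁹ / (1028 × 3910) ≈ 0.10574 m

10.6 cm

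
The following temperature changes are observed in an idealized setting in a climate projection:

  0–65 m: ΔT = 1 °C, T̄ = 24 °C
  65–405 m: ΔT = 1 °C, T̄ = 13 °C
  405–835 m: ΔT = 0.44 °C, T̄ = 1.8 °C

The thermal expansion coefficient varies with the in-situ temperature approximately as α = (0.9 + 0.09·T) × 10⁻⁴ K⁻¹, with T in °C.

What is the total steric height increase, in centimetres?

about 11.0 cm

Layer 1: α = (0.9 + 0.09×24)×10⁻⁴ = 3.06×10⁻⁴ K⁻¹
Layer 2: α = (0.9 + 0.09×13)×10⁻⁴ = 2.07×10⁻⁴ K⁻¹
Layer 3: α = (0.9 + 0.09×1.8)×10⁻⁴ = 1.062×10⁻⁴ K⁻¹
3.06×10⁻⁴ × 1 × 65 = 0.01989 m
65–405 m: 340 × 2.07×10⁻⁴ × 1 = 0.07038 m
1.062×10⁻⁴ × 430 × 0.44 = 0.02009304 m
Δh = 0.01989 + 0.07038 + 0.02009304 = 0.11036304 m ≈ 11.0 cm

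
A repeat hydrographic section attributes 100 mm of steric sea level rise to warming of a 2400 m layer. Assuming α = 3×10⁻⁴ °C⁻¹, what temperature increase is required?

0.139 °C

ΔT = Δh/(αH) = 0.1 / (3×10⁻⁴ × 2400) ≈ 0.1389 °C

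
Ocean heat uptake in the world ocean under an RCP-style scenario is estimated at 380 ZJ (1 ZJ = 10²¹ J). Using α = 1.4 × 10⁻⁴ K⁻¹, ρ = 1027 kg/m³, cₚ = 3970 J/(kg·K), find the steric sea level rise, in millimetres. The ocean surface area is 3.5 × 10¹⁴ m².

37.3 mm of thermosteric rise

Per unit area: Q = 380×10²¹ / (3.5×10¹⁴) ≈ 1.086×10⁹ J/m²
Δh = αQ/(ρcₚ) = 1.4×10⁻⁴ × 1.086×10⁹ / (1027 × 3970) ≈ 0.03729 m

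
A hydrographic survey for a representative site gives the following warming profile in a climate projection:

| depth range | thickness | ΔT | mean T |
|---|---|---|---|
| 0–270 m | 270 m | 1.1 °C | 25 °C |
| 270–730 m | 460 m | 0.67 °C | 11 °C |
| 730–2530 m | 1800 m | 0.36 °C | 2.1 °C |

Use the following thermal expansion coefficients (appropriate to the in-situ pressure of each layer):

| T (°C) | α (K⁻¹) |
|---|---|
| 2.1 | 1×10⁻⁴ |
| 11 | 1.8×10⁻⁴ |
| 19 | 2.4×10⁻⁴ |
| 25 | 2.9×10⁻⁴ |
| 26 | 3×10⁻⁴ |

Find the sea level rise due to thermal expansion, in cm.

Δh = 20.6 cm

Layer 1 at 25 °C → α = 2.9×10⁻⁴ K⁻¹
Layer 2 at 11 °C → α = 1.8×10⁻⁴ K⁻¹
Layer 3 at 2.1 °C → α = 1×10⁻⁴ K⁻¹
Layer 1: 270 × 1.1 × 2.9×10⁻⁴ = 0.08613 m
0.67 × 460 × 1.8×10⁻⁴ = 0.055476 m
1×10⁻⁴ × 1800 × 0.36 = 0.06480 m
Δh = 0.08613 + 0.055476 + 0.06480 = 0.206406 m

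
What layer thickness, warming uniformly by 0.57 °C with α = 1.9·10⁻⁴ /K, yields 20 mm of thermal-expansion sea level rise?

H = Δh/(αΔT) = 0.02 / (1.9×10⁻⁴ × 0.57) ≈ 184.7 m

185 m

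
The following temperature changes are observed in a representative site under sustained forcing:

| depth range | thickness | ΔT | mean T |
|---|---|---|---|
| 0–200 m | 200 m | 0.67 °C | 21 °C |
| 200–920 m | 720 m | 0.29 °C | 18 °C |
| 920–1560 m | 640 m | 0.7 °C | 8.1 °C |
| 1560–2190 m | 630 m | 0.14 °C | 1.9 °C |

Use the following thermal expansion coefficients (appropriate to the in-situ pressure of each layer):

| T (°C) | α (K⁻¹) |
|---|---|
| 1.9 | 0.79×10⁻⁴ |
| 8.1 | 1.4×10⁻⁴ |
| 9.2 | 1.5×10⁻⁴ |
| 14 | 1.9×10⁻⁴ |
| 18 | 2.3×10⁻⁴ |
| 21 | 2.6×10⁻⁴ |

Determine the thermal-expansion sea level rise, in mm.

150 mm

Layer 1 at 21 °C → α = 2.6×10⁻⁴ K⁻¹
Layer 2 at 18 °C → α = 2.3×10⁻⁴ K⁻¹
Layer 3 at 8.1 °C → α = 1.4×10⁻⁴ K⁻¹
Layer 4 at 1.9 °C → α = 0.79×10⁻⁴ K⁻¹
0–200 m: 0.67 × 2.6×10⁻⁴ × 200 = 0.03484 m
0.29 × 2.3×10⁻⁴ × 720 = 0.048024 m
Layer 3: 640 × 0.7 × 1.4×10⁻⁴ = 0.06272 m
1560–2190 m: 630 × 0.14 × 0.79×10⁻⁴ = 0.0069678 m
Δh = 0.03484 + 0.048024 + 0.06272 + 0.0069678 = 0.1525518 m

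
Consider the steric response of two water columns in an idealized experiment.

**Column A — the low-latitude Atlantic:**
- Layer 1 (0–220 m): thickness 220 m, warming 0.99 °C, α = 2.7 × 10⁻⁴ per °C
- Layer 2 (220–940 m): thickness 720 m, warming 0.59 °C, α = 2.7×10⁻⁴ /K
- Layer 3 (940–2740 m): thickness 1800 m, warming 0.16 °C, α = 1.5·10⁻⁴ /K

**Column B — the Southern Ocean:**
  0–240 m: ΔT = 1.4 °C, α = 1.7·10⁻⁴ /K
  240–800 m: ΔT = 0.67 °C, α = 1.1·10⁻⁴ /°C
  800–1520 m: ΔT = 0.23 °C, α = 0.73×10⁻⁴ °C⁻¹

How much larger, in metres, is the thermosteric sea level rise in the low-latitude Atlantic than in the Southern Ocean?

0.11 m

A Layer 1: 0.99 × 220 × 2.7×10⁻⁴ = 0.058806 m
A 220–940 m: 2.7×10⁻⁴ × 720 × 0.59 = 0.114696 m
A Layer 3: 1800 × 1.5×10⁻⁴ × 0.16 = 0.04320 m
A total: 0.216702 m
B 0–240 m: 1.7×10⁻⁴ × 240 × 1.4 = 0.05712 m
B 240–800 m: 0.67 × 1.1×10⁻⁴ × 560 = 0.041272 m
B 800–1520 m: 0.23 × 0.73×10⁻⁴ × 720 = 0.0120888 m
B total: 0.1104808 m
Difference: 0.216702 − 0.1104808 = 0.1062212 m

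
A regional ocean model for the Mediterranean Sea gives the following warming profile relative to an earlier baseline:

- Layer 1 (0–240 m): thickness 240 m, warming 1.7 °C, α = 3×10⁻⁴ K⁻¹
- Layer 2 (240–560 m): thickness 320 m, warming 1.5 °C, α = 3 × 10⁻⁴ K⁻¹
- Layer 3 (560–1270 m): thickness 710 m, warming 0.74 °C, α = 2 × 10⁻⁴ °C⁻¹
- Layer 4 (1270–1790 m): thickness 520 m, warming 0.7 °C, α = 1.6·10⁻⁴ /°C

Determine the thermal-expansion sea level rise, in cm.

0–240 m: 3×10⁻⁴ × 240 × 1.7 = 0.12240 m
240–560 m: 3×10⁻⁴ × 1.5 × 320 = 0.14400 m
560–1270 m: 710 × 2×10⁻⁴ × 0.74 = 0.10508 m
1270–1790 m: 0.7 × 1.6×10⁻⁴ × 520 = 0.05824 m
Δh = 0.12240 + 0.14400 + 0.10508 + 0.05824 = 0.42972 m

Δh = 43.0 cm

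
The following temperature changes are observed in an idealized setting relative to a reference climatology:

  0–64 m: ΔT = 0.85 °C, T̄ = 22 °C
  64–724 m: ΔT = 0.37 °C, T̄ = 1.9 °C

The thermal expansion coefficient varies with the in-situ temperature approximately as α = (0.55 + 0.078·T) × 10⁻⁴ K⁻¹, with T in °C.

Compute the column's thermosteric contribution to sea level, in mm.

Layer 1: α = (0.55 + 0.078×22)×10⁻⁴ = 2.266×10⁻⁴ K⁻¹
Layer 2: α = (0.55 + 0.078×1.9)×10⁻⁴ = 0.6982×10⁻⁴ K⁻¹
0.85 × 2.266×10⁻⁴ × 64 = 0.01232704 m
Layer 2: 0.37 × 0.6982×10⁻⁴ × 660 = 0.017050044 m
Δh = 0.01232704 + 0.017050044 = 0.029377084 m ≈ 29.4 mm

Δh = 29.4 mm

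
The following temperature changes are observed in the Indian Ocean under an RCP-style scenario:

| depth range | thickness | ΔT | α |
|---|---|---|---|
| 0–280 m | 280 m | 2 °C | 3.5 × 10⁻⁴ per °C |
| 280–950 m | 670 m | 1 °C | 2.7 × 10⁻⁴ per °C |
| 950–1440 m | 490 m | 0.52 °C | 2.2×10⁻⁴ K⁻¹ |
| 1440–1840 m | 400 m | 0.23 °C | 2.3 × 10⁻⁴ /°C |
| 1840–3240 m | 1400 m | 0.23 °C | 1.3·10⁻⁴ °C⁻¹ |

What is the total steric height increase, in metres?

0–280 m: 3.5×10⁻⁴ × 280 × 2 = 0.19600 m
Layer 2: 670 × 2.7×10⁻⁴ × 1 = 0.18090 m
950–1440 m: 2.2×10⁻⁴ × 490 × 0.52 = 0.056056 m
400 × 0.23 × 2.3×10⁻⁴ = 0.02116 m
1840–3240 m: 1400 × 1.3×10⁻⁴ × 0.23 = 0.04186 m
Δh = 0.19600 + 0.18090 + 0.056056 + 0.02116 + 0.04186 = 0.495976 m ≈ 0.496 m

0.496 m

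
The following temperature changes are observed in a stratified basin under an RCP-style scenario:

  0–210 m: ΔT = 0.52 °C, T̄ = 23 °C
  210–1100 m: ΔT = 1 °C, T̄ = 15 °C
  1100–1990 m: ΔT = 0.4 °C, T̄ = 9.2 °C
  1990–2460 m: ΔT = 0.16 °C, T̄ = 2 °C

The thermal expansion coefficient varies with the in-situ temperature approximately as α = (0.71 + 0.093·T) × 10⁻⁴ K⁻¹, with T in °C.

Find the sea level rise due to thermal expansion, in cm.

Layer 1: α = (0.71 + 0.093×23)×10⁻⁴ = 2.849×10⁻⁴ K⁻¹
Layer 2: α = (0.71 + 0.093×15)×10⁻⁴ = 2.105×10⁻⁴ K⁻¹
Layer 3: α = (0.71 + 0.093×9.2)×10⁻⁴ = 1.5656×10⁻⁴ K⁻¹
Layer 4: α = (0.71 + 0.093×2)×10⁻⁴ = 0.896×10⁻⁴ K⁻¹
210 × 0.52 × 2.849×10⁻⁴ = 0.03111108 m
210–1100 m: 1 × 890 × 2.105×10⁻⁴ = 0.187345 m
1100–1990 m: 1.5656×10⁻⁴ × 0.4 × 890 = 0.05573536 m
Layer 4: 0.16 × 0.896×10⁻⁴ × 470 = 0.00673792 m
Δh = 0.03111108 + 0.187345 + 0.05573536 + 0.00673792 = 0.28092936 m ≈ 28.1 cm

28.1 cm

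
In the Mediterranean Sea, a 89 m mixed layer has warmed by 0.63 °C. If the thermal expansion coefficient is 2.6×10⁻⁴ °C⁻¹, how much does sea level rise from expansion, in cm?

Δh = αΔT·H = 2.6×10⁻⁴ × 0.63 × 89 = 0.0145782 m

about 1.46 cm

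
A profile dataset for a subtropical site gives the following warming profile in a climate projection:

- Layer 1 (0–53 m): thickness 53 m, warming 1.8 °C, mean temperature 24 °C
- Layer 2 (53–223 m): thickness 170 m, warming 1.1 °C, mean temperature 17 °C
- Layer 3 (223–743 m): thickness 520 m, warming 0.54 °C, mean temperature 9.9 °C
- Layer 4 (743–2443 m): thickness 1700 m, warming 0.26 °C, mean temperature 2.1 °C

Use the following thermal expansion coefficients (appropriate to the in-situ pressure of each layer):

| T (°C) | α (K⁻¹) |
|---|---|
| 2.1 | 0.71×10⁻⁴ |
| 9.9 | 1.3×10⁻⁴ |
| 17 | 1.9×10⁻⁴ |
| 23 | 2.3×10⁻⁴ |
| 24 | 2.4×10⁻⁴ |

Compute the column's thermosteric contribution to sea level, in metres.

Δh = 0.126 m

Layer 1 at 24 °C → α = 2.4×10⁻⁴ K⁻¹
Layer 2 at 17 °C → α = 1.9×10⁻⁴ K⁻¹
Layer 3 at 9.9 °C → α = 1.3×10⁻⁴ K⁻¹
Layer 4 at 2.1 °C → α = 0.71×10⁻⁴ K⁻¹
0–53 m: 1.8 × 53 × 2.4×10⁻⁴ = 0.022896 m
53–223 m: 170 × 1.1 × 1.9×10⁻⁴ = 0.03553 m
Layer 3: 520 × 0.54 × 1.3×10⁻⁴ = 0.036504 m
743–2443 m: 1700 × 0.71×10⁻⁴ × 0.26 = 0.031382 m
Δh = 0.022896 + 0.03553 + 0.036504 + 0.031382 = 0.126312 m ≈ 0.126 m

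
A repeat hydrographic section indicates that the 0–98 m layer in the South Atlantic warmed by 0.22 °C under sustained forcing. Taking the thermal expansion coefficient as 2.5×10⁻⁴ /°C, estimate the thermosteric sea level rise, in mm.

Δh = αΔT·H = 2.5×10⁻⁴ × 0.22 × 98 = 0.00539 m

5.39 mm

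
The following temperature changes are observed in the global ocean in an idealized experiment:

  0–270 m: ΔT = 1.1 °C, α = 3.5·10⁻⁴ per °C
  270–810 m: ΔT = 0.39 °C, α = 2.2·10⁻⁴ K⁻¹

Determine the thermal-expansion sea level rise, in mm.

Δh ≈ 150 mm

1.1 × 3.5×10⁻⁴ × 270 = 0.10395 m
2.2×10⁻⁴ × 540 × 0.39 = 0.046332 m
Δh = 0.10395 + 0.046332 = 0.150282 m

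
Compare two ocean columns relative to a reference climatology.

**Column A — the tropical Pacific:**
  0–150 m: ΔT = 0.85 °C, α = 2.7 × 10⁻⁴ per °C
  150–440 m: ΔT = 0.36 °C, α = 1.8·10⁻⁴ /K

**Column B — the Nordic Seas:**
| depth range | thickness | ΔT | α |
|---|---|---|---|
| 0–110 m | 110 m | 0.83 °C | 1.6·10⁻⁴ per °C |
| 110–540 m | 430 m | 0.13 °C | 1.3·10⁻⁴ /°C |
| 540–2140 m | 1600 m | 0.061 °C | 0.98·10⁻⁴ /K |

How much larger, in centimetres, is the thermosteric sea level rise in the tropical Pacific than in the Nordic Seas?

Δh_A − Δh_B ≈ 2.18 cm

A Layer 1: 0.85 × 150 × 2.7×10⁻⁴ = 0.034425 m
A 150–440 m: 290 × 1.8×10⁻⁴ × 0.36 = 0.018792 m
A total: 0.053217 m
B 0–110 m: 0.83 × 110 × 1.6×10⁻⁴ = 0.014608 m
B Layer 2: 0.13 × 430 × 1.3×10⁻⁴ = 0.007267 m
B 540–2140 m: 0.061 × 0.98×10⁻⁴ × 1600 = 0.0095648 m
B total: 0.0314398 m
Difference: 0.053217 − 0.0314398 = 0.0217772 m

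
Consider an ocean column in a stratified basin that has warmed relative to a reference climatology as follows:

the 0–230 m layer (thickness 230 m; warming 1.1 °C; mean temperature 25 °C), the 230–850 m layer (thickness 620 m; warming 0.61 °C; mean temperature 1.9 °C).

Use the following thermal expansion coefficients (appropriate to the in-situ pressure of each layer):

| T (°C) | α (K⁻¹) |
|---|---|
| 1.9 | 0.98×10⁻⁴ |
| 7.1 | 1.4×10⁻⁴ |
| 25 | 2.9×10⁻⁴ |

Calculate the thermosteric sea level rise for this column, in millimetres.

Layer 1 at 25 °C → α = 2.9×10⁻⁴ K⁻¹
Layer 2 at 1.9 °C → α = 0.98×10⁻⁴ K⁻¹
Layer 1: 230 × 2.9×10⁻⁴ × 1.1 = 0.07337 m
0.98×10⁻⁴ × 0.61 × 620 = 0.0370636 m
Δh = 0.07337 + 0.0370636 = 0.1104336 m ≈ 110 mm

Δh ≈ 110 mm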